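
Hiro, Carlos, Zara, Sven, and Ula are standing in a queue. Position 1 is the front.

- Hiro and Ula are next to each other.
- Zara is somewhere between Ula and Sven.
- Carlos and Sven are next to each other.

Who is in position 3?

Zara

With clues 1–2, Sven is ruled out for position 3.
With clues 1–3, Carlos, Hiro, and Ula are ruled out for position 3.
So position 3 is Zara.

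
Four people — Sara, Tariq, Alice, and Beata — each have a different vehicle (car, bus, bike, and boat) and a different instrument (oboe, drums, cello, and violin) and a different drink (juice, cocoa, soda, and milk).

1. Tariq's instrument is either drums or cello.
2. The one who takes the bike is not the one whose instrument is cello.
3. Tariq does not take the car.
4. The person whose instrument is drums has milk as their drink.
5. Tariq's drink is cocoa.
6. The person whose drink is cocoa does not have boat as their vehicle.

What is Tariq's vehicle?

With clues 1–3, car is impossible for Tariq's vehicle.
With clues 1–5, bike is impossible for Tariq's vehicle.
With clues 1–6, boat is impossible for Tariq's vehicle.
That leaves bus.

bus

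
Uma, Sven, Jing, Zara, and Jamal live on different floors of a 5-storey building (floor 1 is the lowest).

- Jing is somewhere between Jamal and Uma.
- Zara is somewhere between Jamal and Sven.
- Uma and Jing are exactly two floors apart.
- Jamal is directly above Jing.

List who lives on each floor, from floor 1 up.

From clue 1: Jing is in {2,3,4}.
From clues 1–3: Jamal is in {1,5}.
From clues 1–4: Sven → floor 1, Uma → floor 2, Zara → floor 3, Jing → floor 4, Jamal → floor 5.

Sven, Uma, Zara, Jing, Jamal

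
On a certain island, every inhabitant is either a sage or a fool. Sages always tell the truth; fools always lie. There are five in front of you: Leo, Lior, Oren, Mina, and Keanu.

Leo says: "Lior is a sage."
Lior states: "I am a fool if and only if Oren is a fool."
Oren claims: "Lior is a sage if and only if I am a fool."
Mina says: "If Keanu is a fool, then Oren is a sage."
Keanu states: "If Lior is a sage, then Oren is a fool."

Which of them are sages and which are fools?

Consider Leo. Suppose Leo is a sage.
Then no assignment of the remaining roles makes every statement match its speaker's type — contradiction.
So Leo is a fool.
Consider Lior. Suppose Lior is a sage.
Then Leo's statement comes out true, contradicting Leo being a fool.
So Lior is a fool.
With that fixed, Keanu's statement is true, so Keanu is a sage.
With that fixed, Mina's statement is true, so Mina is a sage.
Consider Oren. Suppose Oren is a fool.
Then Lior's statement comes out true, contradicting Lior being a fool.
So Oren is a sage.

Leo: fool, Lior: fool, Oren: sage, Mina: sage, Keanu: sage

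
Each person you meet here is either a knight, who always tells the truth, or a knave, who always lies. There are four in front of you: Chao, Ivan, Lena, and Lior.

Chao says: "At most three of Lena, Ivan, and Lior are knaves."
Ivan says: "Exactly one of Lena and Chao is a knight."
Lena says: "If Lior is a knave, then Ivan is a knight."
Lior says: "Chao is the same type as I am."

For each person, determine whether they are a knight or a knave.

Regardless of anyone's role, Chao's statement is true, so Chao is a knight.
Consider Ivan. Suppose Ivan is a knight.
Then no assignment of the remaining roles makes every statement match its speaker's type — contradiction.
So Ivan is a knave.
Consider Lena. Suppose Lena is a knave.
Then Ivan's statement comes out true, contradicting Ivan being a knave.
So Lena is a knight.
Consider Lior. Suppose Lior is a knave.
Then Lena's statement comes out false, contradicting Lena being a knight.
So Lior is a knight.

Chao: knight, Ivan: knave, Lena: knight, Lior: knight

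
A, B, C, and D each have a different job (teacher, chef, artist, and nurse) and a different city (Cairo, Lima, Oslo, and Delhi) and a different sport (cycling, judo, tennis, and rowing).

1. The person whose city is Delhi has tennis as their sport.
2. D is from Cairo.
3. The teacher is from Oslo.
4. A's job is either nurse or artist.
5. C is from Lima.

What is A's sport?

With clues 1–5, cycling, judo, and rowing are impossible for A's sport.
That leaves tennis.

tennis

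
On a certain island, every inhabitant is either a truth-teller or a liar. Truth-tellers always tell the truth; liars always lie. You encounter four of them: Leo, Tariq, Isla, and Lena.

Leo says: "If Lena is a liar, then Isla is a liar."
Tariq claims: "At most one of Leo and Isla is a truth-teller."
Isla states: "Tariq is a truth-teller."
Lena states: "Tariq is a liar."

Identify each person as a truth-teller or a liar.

Consider Leo. Suppose Leo is a truth-teller.
Then no assignment of the remaining roles makes every statement match its speaker's type — contradiction.
So Leo is a liar.
With that fixed, Tariq's statement is true, so Tariq is a truth-teller.
With that fixed, Isla's statement is true, so Isla is a truth-teller.
With that fixed, Lena's statement is false, so Lena is a liar.

Leo: liar, Tariq: truth-teller, Isla: truth-teller, Lena: liar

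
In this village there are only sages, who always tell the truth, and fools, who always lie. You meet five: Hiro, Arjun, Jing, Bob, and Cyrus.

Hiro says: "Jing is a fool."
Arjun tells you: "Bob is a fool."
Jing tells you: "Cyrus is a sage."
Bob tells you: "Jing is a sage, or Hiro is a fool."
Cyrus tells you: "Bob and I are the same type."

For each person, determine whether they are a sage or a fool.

Hiro: fool, Arjun: fool, Jing: sage, Bob: sage, Cyrus: sage

Consider Hiro. Suppose Hiro is a sage.
Then no assignment of the remaining roles makes every statement match its speaker's type — contradiction.
So Hiro is a fool.
With that fixed, Bob's statement is true, so Bob is a sage.
With that fixed, Arjun's statement is false, so Arjun is a fool.
Consider Jing. Suppose Jing is a fool.
Then Hiro's statement comes out true, contradicting Hiro being a fool.
So Jing is a sage.
Consider Cyrus. Suppose Cyrus is a fool.
Then Jing's statement comes out false, contradicting Jing being a sage.
So Cyrus is a sage.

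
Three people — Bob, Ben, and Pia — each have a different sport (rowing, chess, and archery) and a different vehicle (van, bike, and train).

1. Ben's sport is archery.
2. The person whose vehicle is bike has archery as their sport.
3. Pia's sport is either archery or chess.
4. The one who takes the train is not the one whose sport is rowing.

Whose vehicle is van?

Bob

With clues 1–2, Ben is impossible for the one with vehicle van.
With clues 1–4, Pia is impossible for the one with vehicle van.
That leaves Bob.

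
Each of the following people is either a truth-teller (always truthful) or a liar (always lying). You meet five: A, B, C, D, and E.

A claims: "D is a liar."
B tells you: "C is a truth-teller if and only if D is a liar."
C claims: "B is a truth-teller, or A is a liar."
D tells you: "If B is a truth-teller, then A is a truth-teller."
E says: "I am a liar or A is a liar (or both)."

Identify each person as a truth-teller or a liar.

Consider A. Suppose A is a truth-teller.
Then whichever role E has, E's statement has the wrong truth value — contradiction.
So A is a liar.
With that fixed, C's statement is true, so C is a truth-teller.
With that fixed, E's statement is true, so E is a truth-teller.
Consider B. Suppose B is a truth-teller.
Then no assignment of the remaining roles makes every statement match its speaker's type — contradiction.
So B is a liar.
With that fixed, D's statement is true, so D is a truth-teller.

A: liar, B: liar, C: truth-teller, D: truth-teller, E: truth-teller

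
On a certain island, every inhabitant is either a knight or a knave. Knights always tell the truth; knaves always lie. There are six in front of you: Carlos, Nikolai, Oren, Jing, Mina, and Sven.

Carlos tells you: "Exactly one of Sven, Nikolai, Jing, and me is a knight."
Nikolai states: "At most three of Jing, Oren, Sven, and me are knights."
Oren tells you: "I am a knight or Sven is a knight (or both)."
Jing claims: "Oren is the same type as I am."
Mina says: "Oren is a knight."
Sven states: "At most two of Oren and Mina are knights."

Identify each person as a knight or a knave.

Regardless of anyone's role, Sven's statement is true, so Sven is a knight.
With that fixed, Oren's statement is true, so Oren is a knight.
With that fixed, Mina's statement is true, so Mina is a knight.
Consider Carlos. Suppose Carlos is a knight.
Then Carlos's own statement would have to be true, but it can't be — contradiction.
So Carlos is a knave.
Consider Nikolai. Suppose Nikolai is a knave.
Then Nikolai's own statement would have to be false, but it can't be — contradiction.
So Nikolai is a knight.
Consider Jing. Suppose Jing is a knight.
Then Nikolai's statement comes out false, contradicting Nikolai being a knight.
So Jing is a knave.

Carlos: knave, Nikolai: knight, Oren: knight, Jing: knave, Mina: knight, Sven: knight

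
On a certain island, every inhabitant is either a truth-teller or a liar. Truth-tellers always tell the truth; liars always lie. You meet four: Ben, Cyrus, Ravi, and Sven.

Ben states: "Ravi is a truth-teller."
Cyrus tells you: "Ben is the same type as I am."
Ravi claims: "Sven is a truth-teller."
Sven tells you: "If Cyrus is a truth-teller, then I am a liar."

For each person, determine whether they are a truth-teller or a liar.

Consider Ben. Suppose Ben is a liar.
Then whichever role Cyrus has, Cyrus's statement has the wrong truth value — contradiction.
So Ben is a truth-teller.
Consider Cyrus. Suppose Cyrus is a truth-teller.
Then whichever role Sven has, Sven's statement has the wrong truth value — contradiction.
So Cyrus is a liar.
With that fixed, Sven's statement is true, so Sven is a truth-teller.
With that fixed, Ravi's statement is true, so Ravi is a truth-teller.

Ben: truth-teller, Cyrus: liar, Ravi: truth-teller, Sven: truth-teller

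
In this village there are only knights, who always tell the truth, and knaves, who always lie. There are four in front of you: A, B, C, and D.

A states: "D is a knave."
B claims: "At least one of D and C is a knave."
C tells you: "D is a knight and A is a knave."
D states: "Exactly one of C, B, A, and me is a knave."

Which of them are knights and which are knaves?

Consider A. Suppose A is a knave.
Then no assignment of the remaining roles makes every statement match its speaker's type — contradiction.
So A is a knight.
With that fixed, C's statement is false, so C is a knave.
With that fixed, B's statement is true, so B is a knight.
Consider D. Suppose D is a knight.
Then A's statement comes out false, contradicting A being a knight.
So D is a knave.

A: knight, B: knight, C: knave, D: knave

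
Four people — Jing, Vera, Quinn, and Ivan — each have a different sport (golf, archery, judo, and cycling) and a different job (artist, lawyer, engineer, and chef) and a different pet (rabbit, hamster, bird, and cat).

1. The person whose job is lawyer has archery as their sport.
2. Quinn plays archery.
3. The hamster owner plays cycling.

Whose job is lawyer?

With clues 1–2, Ivan, Jing, and Vera are impossible for the one with job lawyer.
That leaves Quinn.

Quinn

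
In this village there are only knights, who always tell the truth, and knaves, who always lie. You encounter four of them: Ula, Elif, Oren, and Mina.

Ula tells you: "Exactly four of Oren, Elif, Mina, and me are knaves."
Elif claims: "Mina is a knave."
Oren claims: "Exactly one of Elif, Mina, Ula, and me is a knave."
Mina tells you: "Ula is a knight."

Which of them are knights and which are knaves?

Consider Ula. Suppose Ula is a knight.
Then Ula's own statement would have to be true, but it can't be — contradiction.
So Ula is a knave.
With that fixed, Mina's statement is false, so Mina is a knave.
With that fixed, Elif's statement is true, so Elif is a knight.
With that fixed, Oren's statement is false, so Oren is a knave.

Ula: knave, Elif: knight, Oren: knave, Mina: knave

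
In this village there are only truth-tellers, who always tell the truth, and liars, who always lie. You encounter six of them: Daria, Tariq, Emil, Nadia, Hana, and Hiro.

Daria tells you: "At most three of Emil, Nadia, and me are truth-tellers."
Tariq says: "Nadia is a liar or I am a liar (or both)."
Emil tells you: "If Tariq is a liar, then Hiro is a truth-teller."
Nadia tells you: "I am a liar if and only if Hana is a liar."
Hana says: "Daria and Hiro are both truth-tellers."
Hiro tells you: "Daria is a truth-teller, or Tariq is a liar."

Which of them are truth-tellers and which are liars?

Daria: truth-teller, Tariq: truth-teller, Emil: truth-teller, Nadia: liar, Hana: truth-teller, Hiro: truth-teller

Regardless of anyone's role, Daria's statement is true, so Daria is a truth-teller.
With that fixed, Hiro's statement is true, so Hiro is a truth-teller.
With that fixed, Emil's statement is true, so Emil is a truth-teller.
With that fixed, Hana's statement is true, so Hana is a truth-teller.
Consider Tariq. Suppose Tariq is a liar.
Then Tariq's own statement would have to be false, but it can't be — contradiction.
So Tariq is a truth-teller.
Consider Nadia. Suppose Nadia is a truth-teller.
Then Tariq's statement comes out false, contradicting Tariq being a truth-teller.
So Nadia is a liar.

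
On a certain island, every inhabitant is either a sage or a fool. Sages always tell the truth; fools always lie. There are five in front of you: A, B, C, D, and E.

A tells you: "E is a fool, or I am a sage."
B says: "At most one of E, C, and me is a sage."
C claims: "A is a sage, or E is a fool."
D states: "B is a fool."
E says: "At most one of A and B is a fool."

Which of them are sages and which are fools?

A: sage, B: fool, C: sage, D: sage, E: sage

Consider A. Suppose A is a fool.
Then no assignment of the remaining roles makes every statement match its speaker's type — contradiction.
So A is a sage.
With that fixed, C's statement is true, so C is a sage.
With that fixed, E's statement is true, so E is a sage.
With that fixed, B's statement is false, so B is a fool.
With that fixed, D's statement is true, so D is a sage.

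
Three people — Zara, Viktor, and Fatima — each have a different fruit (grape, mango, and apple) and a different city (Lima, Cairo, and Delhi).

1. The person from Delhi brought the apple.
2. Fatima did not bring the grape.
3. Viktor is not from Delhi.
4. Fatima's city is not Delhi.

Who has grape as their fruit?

Viktor

With clues 1–2, Fatima is impossible for the one with fruit grape.
With clues 1–4, Zara is impossible for the one with fruit grape.
That leaves Viktor.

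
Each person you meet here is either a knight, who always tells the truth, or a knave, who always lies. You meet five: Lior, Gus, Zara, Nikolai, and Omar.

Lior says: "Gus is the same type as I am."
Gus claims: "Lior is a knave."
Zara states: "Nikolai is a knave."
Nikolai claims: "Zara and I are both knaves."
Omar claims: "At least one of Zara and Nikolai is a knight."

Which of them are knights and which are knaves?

Lior: knave, Gus: knight, Zara: knight, Nikolai: knave, Omar: knight

Consider Lior. Suppose Lior is a knight.
Then no assignment of the remaining roles makes every statement match its speaker's type — contradiction.
So Lior is a knave.
With that fixed, Gus's statement is true, so Gus is a knight.
Consider Zara. Suppose Zara is a knave.
Then whichever role Nikolai has, Nikolai's statement has the wrong truth value — contradiction.
So Zara is a knight.
With that fixed, Nikolai's statement is false, so Nikolai is a knave.
With that fixed, Omar's statement is true, so Omar is a knight.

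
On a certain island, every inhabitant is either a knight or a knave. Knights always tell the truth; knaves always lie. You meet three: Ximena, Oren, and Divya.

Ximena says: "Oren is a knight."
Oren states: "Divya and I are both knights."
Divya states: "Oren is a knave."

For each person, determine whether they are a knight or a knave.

Ximena: knave, Oren: knave, Divya: knight

Consider Ximena. Suppose Ximena is a knight.
Then no assignment of the remaining roles makes every statement match its speaker's type — contradiction.
So Ximena is a knave.
Consider Oren. Suppose Oren is a knight.
Then Ximena's statement comes out true, contradicting Ximena being a knave.
So Oren is a knave.
With that fixed, Divya's statement is true, so Divya is a knight.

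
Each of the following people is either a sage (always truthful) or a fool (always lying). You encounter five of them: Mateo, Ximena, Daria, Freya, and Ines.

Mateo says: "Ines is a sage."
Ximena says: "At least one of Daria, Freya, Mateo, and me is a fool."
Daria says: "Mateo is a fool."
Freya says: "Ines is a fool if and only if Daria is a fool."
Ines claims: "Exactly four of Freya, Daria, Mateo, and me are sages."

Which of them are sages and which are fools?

Consider Mateo. Suppose Mateo is a sage.
Then no assignment of the remaining roles makes every statement match its speaker's type — contradiction.
So Mateo is a fool.
With that fixed, Ximena's statement is true, so Ximena is a sage.
With that fixed, Daria's statement is true, so Daria is a sage.
With that fixed, Ines's statement is false, so Ines is a fool.
With that fixed, Freya's statement is false, so Freya is a fool.

Mateo: fool, Ximena: sage, Daria: sage, Freya: fool, Ines: fool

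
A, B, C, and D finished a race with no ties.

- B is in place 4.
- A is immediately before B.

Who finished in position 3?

With clue 1, B is ruled out for place 3.
With clues 1–2, C and D are ruled out for place 3.
So place 3 is A.

A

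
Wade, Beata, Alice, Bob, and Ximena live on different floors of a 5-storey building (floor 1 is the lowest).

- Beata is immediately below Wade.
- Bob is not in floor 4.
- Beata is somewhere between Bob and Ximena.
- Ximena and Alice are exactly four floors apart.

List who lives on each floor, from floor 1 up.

Alice, Bob, Beata, Wade, Ximena

From clue 1: Wade is in {2,3,4,5}.
From clues 1–3: Wade is in {3,4}.
From clues 1–4: Alice → floor 1, Bob → floor 2, Beata → floor 3, Wade → floor 4, Ximena → floor 5.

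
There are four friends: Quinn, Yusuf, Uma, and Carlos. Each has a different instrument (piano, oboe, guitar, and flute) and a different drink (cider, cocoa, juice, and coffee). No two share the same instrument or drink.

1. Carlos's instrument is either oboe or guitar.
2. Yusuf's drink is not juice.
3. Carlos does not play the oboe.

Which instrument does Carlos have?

Clue 1 rules out flute and piano for Carlos's instrument.
With clues 1–3, oboe is impossible for Carlos's instrument.
That leaves guitar.

guitar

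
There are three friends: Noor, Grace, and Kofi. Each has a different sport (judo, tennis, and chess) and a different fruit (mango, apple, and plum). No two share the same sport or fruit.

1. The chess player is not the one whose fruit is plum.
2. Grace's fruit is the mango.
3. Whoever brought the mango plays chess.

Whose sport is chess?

With clues 1–3, Kofi and Noor are impossible for the one with sport chess.
That leaves Grace.

Grace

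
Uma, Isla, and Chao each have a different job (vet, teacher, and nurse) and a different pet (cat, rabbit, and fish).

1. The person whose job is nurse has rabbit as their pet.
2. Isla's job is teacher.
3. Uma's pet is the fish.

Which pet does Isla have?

cat

With clues 1–2, rabbit is impossible for Isla's pet.
With clues 1–3, fish is impossible for Isla's pet.
That leaves cat.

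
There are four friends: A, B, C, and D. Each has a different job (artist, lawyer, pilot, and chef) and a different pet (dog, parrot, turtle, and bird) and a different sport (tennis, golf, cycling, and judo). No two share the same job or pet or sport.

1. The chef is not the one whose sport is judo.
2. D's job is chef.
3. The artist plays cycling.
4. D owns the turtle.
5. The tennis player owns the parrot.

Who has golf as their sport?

With clues 1–5, A, B, and C are impossible for the one with sport golf.
That leaves D.

D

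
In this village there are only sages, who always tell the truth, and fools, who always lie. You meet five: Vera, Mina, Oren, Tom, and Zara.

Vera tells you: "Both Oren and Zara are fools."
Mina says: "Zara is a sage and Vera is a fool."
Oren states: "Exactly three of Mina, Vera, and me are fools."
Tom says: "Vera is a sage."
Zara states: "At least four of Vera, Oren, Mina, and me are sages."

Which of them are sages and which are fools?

Vera: sage, Mina: fool, Oren: fool, Tom: sage, Zara: fool

Consider Vera. Suppose Vera is a fool.
Then no assignment of the remaining roles makes every statement match its speaker's type — contradiction.
So Vera is a sage.
With that fixed, Mina's statement is false, so Mina is a fool.
With that fixed, Oren's statement is false, so Oren is a fool.
With that fixed, Tom's statement is true, so Tom is a sage.
With that fixed, Zara's statement is false, so Zara is a fool.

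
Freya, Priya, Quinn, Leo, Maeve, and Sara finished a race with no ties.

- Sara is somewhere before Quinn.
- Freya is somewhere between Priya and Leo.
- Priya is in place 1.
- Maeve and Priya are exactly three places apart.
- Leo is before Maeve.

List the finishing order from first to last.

From clue 1: Quinn is in {2,3,4,5,6}.
From clues 1–2: Freya is in {2,3,4,5}.
From clues 1–3: Priya → place 1.
From clues 1–4: Maeve → place 4.
From clues 1–5: Freya → place 2, Leo → place 3, Sara → place 5, Quinn → place 6.

Priya, Freya, Leo, Maeve, Sara, Quinn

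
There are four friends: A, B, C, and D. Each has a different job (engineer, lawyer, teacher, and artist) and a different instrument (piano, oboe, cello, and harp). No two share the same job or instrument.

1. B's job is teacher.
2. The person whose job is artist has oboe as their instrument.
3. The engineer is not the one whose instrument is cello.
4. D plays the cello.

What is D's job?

Clue 1 rules out teacher for D's job.
With clues 1–4, artist and engineer are impossible for D's job.
That leaves lawyer.

lawyer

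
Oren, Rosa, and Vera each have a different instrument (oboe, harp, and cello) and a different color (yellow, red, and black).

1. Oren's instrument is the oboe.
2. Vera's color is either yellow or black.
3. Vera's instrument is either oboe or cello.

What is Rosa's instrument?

Clue 1 rules out oboe for Rosa's instrument.
With clues 1–3, cello is impossible for Rosa's instrument.
That leaves harp.

harp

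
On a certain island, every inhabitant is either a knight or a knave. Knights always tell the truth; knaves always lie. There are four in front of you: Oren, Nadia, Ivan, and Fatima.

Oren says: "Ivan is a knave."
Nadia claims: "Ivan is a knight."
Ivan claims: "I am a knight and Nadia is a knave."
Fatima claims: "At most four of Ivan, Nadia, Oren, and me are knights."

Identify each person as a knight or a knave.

Oren: knight, Nadia: knave, Ivan: knave, Fatima: knight

Regardless of anyone's role, Fatima's statement is true, so Fatima is a knight.
Consider Oren. Suppose Oren is a knave.
Then no assignment of the remaining roles makes every statement match its speaker's type — contradiction.
So Oren is a knight.
Consider Nadia. Suppose Nadia is a knight.
Then no assignment of the remaining roles makes every statement match its speaker's type — contradiction.
So Nadia is a knave.
Consider Ivan. Suppose Ivan is a knight.
Then Oren's statement comes out false, contradicting Oren being a knight.
So Ivan is a knave.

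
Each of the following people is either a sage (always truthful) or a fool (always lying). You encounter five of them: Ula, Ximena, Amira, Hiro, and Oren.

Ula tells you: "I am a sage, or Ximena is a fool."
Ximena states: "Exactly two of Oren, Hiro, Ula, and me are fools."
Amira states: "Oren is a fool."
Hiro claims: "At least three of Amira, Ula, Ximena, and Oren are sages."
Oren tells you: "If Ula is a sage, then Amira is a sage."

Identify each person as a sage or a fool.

Ula: fool, Ximena: sage, Amira: fool, Hiro: fool, Oren: sage

Consider Ula. Suppose Ula is a sage.
Then no assignment of the remaining roles makes every statement match its speaker's type — contradiction.
So Ula is a fool.
With that fixed, Oren's statement is true, so Oren is a sage.
With that fixed, Amira's statement is false, so Amira is a fool.
With that fixed, Hiro's statement is false, so Hiro is a fool.
Consider Ximena. Suppose Ximena is a fool.
Then Ula's statement comes out true, contradicting Ula being a fool.
So Ximena is a sage.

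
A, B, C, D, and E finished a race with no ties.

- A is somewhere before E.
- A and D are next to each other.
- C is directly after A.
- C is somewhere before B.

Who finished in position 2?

With clues 1–2, E is ruled out for place 2.
With clues 1–3, B and C are ruled out for place 2.
With clues 1–4, D is ruled out for place 2.
So place 2 is A.

A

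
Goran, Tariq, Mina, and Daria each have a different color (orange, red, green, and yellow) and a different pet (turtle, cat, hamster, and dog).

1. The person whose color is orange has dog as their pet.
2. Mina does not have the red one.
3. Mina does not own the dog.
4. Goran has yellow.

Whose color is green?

Mina

With clues 1–4, Daria, Goran, and Tariq are impossible for the one with color green.
That leaves Mina.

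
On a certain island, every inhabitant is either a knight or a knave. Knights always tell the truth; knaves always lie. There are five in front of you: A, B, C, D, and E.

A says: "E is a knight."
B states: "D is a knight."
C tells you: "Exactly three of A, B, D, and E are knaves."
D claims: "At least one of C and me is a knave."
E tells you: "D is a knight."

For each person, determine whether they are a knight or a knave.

A: knight, B: knight, C: knave, D: knight, E: knight

Consider A. Suppose A is a knave.
Then no assignment of the remaining roles makes every statement match its speaker's type — contradiction.
So A is a knight.
Consider B. Suppose B is a knave.
Then no assignment of the remaining roles makes every statement match its speaker's type — contradiction.
So B is a knight.
With that fixed, C's statement is false, so C is a knave.
With that fixed, D's statement is true, so D is a knight.
With that fixed, E's statement is true, so E is a knight.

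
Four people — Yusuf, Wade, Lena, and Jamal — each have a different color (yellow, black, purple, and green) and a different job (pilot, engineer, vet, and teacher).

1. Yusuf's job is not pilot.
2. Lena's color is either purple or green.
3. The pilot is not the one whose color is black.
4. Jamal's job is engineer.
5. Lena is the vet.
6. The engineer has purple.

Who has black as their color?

Yusuf

With clues 1–2, Lena is impossible for the one with color black.
With clues 1–5, Wade is impossible for the one with color black.
With clues 1–6, Jamal is impossible for the one with color black.
That leaves Yusuf.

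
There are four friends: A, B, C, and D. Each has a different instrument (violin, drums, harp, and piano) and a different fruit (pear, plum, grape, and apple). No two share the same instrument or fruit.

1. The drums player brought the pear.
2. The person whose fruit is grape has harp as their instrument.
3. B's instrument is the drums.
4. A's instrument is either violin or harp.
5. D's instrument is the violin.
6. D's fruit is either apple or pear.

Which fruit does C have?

With clues 1–3, pear is impossible for C's fruit.
With clues 1–5, grape is impossible for C's fruit.
With clues 1–6, apple is impossible for C's fruit.
That leaves plum.

plum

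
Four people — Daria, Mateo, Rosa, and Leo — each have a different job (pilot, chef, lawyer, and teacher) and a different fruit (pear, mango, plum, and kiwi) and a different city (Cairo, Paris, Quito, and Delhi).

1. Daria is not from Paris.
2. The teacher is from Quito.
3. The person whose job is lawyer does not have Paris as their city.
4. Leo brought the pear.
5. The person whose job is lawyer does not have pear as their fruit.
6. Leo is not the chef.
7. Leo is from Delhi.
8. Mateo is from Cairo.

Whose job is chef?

With clues 1–6, Leo is impossible for the one with job chef.
With clues 1–7, Daria is impossible for the one with job chef.
With clues 1–8, Mateo is impossible for the one with job chef.
That leaves Rosa.

Rosa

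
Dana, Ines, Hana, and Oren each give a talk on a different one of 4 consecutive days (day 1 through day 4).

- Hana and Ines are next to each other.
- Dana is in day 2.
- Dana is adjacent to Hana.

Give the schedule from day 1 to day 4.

From clues 1–2: Oren → day 1, Dana → day 2.
From clues 1–3: Hana → day 3, Ines → day 4.

Oren, Dana, Hana, Ines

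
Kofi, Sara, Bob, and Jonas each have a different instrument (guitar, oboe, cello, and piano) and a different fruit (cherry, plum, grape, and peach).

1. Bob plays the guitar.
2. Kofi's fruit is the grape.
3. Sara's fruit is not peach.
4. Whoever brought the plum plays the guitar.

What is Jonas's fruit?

peach

With clues 1–2, grape is impossible for Jonas's fruit.
With clues 1–4, cherry and plum are impossible for Jonas's fruit.
That leaves peach.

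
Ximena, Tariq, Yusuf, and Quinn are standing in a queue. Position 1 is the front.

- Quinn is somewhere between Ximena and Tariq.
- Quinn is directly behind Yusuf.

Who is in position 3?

Quinn

With clues 1–2, Tariq, Ximena, and Yusuf are ruled out for position 3.
So position 3 is Quinn.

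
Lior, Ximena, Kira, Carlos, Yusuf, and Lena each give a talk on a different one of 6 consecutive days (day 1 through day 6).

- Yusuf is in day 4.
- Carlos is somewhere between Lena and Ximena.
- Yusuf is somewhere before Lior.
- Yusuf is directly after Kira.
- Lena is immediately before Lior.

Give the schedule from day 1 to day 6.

Ximena, Carlos, Kira, Yusuf, Lena, Lior

From clue 1: Yusuf → day 4.
From clues 1–2: Carlos is in {2,3,5}.
From clues 1–3: Lior is in {5,6}.
From clues 1–4: Carlos → day 2, Kira → day 3.
From clues 1–5: Ximena → day 1, Lena → day 5, Lior → day 6.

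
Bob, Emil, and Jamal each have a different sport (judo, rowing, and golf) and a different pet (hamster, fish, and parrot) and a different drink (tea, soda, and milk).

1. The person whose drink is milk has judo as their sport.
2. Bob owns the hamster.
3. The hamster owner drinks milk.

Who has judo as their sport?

Bob

With clues 1–3, Emil and Jamal are impossible for the one with sport judo.
That leaves Bob.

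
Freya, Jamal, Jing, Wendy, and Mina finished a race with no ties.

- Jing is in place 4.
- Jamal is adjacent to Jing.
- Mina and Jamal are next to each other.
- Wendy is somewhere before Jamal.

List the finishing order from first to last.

Wendy, Mina, Jamal, Jing, Freya

From clue 1: Jing → place 4.
From clues 1–2: Jamal is in {3,5}.
From clues 1–3: Mina → place 2, Jamal → place 3.
From clues 1–4: Wendy → place 1, Freya → place 5.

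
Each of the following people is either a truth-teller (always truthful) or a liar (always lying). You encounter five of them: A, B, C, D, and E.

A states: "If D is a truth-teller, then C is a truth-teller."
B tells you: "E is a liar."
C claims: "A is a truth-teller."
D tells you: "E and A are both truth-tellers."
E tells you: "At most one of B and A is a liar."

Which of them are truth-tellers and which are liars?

Consider A. Suppose A is a liar.
Then no assignment of the remaining roles makes every statement match its speaker's type — contradiction.
So A is a truth-teller.
With that fixed, C's statement is true, so C is a truth-teller.
With that fixed, E's statement is true, so E is a truth-teller.
With that fixed, B's statement is false, so B is a liar.
With that fixed, D's statement is true, so D is a truth-teller.

A: truth-teller, B: liar, C: truth-teller, D: truth-teller, E: truth-teller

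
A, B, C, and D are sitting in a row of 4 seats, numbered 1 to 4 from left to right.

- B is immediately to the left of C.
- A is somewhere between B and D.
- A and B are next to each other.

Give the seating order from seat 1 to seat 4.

From clue 1: B is in {1,2,3}.
From clues 1–2: A is in {2,3}.
From clues 1–3: D → seat 1, A → seat 2, B → seat 3, C → seat 4.

D, A, B, C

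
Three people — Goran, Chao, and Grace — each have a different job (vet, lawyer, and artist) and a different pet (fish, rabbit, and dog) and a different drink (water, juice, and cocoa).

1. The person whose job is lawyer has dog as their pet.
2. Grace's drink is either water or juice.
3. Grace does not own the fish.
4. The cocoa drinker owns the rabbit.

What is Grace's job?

With clues 1–4, artist and vet are impossible for Grace's job.
That leaves lawyer.

lawyer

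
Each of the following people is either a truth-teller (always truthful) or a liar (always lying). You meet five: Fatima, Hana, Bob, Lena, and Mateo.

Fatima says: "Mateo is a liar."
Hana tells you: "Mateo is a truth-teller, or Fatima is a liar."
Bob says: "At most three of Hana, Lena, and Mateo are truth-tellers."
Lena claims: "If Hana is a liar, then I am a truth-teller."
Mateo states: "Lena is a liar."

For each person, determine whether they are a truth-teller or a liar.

Regardless of anyone's role, Bob's statement is true, so Bob is a truth-teller.
Consider Fatima. Suppose Fatima is a liar.
Then no assignment of the remaining roles makes every statement match its speaker's type — contradiction.
So Fatima is a truth-teller.
Consider Hana. Suppose Hana is a truth-teller.
Then no assignment of the remaining roles makes every statement match its speaker's type — contradiction.
So Hana is a liar.
Consider Lena. Suppose Lena is a liar.
Then no assignment of the remaining roles makes every statement match its speaker's type — contradiction.
So Lena is a truth-teller.
With that fixed, Mateo's statement is false, so Mateo is a liar.

Fatima: truth-teller, Hana: liar, Bob: truth-teller, Lena: truth-teller, Mateo: liar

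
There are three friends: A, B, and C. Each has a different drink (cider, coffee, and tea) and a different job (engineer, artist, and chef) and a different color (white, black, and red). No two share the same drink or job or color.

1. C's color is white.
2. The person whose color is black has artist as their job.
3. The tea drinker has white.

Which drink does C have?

tea

With clues 1–3, cider and coffee are impossible for C's drink.
That leaves tea.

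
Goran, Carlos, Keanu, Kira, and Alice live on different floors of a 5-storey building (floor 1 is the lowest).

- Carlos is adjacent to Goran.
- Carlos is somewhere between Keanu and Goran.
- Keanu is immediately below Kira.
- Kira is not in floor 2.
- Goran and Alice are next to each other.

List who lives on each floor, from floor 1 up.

From clues 1–2: Carlos is in {2,3,4}.
From clues 1–4: Goran is in {1,2,5}.
From clues 1–5: Alice → floor 1, Goran → floor 2, Carlos → floor 3, Keanu → floor 4, Kira → floor 5.

Alice, Goran, Carlos, Keanu, Kira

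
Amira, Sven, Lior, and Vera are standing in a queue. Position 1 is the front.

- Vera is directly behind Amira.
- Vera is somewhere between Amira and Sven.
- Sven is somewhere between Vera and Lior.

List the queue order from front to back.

Amira, Vera, Sven, Lior

From clue 1: Amira is in {1,2,3}.
From clues 1–2: Amira is in {1,2}.
From clues 1–3: Amira → position 1, Vera → position 2, Sven → position 3, Lior → position 4.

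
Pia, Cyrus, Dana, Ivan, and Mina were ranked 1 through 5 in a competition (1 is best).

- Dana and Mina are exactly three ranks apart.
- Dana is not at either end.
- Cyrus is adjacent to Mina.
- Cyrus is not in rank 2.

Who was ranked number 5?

Mina

With clues 1–2, Dana is ruled out for rank 5.
With clues 1–3, Cyrus is ruled out for rank 5.
With clues 1–4, Ivan and Pia are ruled out for rank 5.
So rank 5 is Mina.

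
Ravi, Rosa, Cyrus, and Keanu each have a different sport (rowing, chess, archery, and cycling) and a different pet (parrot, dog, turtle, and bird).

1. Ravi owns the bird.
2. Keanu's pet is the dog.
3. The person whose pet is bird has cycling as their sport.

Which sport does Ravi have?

cycling

With clues 1–3, archery, chess, and rowing are impossible for Ravi's sport.
That leaves cycling.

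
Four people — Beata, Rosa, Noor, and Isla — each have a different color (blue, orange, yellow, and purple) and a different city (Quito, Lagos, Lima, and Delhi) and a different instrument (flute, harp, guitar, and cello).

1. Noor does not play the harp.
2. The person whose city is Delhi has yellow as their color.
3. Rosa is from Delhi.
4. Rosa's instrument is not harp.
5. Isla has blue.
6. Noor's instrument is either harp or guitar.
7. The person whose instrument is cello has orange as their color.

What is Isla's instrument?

harp

With clues 1–6, guitar is impossible for Isla's instrument.
With clues 1–7, cello and flute are impossible for Isla's instrument.
That leaves harp.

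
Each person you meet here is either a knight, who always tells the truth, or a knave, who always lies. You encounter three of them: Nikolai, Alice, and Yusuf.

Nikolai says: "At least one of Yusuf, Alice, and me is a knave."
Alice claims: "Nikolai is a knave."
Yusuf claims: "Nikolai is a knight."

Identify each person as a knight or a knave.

Nikolai: knight, Alice: knave, Yusuf: knight

Consider Nikolai. Suppose Nikolai is a knave.
Then Nikolai's own statement would have to be false, but it can't be — contradiction.
So Nikolai is a knight.
With that fixed, Alice's statement is false, so Alice is a knave.
With that fixed, Yusuf's statement is true, so Yusuf is a knight.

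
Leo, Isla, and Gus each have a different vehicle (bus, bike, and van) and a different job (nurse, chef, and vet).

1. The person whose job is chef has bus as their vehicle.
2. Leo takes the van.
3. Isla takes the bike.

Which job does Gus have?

With clues 1–3, nurse and vet are impossible for Gus's job.
That leaves chef.

chef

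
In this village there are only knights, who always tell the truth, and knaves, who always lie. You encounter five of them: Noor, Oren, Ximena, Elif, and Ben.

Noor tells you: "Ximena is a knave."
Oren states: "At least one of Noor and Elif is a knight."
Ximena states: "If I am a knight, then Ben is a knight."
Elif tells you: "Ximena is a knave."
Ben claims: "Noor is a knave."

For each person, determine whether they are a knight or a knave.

Consider Noor. Suppose Noor is a knight.
Then no assignment of the remaining roles makes every statement match its speaker's type — contradiction.
So Noor is a knave.
With that fixed, Ben's statement is true, so Ben is a knight.
With that fixed, Ximena's statement is true, so Ximena is a knight.
With that fixed, Elif's statement is false, so Elif is a knave.
With that fixed, Oren's statement is false, so Oren is a knave.

Noor: knave, Oren: knave, Ximena: knight, Elif: knave, Ben: knight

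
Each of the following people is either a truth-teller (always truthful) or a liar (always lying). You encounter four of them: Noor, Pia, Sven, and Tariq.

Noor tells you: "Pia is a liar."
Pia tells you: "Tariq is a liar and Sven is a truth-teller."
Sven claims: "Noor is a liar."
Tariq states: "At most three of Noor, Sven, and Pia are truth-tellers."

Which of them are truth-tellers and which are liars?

Noor: truth-teller, Pia: liar, Sven: liar, Tariq: truth-teller

Regardless of anyone's role, Tariq's statement is true, so Tariq is a truth-teller.
With that fixed, Pia's statement is false, so Pia is a liar.
With that fixed, Noor's statement is true, so Noor is a truth-teller.
With that fixed, Sven's statement is false, so Sven is a liar.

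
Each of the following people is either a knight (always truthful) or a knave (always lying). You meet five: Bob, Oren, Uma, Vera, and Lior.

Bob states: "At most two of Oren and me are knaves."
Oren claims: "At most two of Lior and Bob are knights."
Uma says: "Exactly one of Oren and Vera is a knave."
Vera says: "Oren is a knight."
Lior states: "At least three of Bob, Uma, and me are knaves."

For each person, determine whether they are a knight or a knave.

Bob: knight, Oren: knight, Uma: knave, Vera: knight, Lior: knave

Regardless of anyone's role, Bob's statement is true, so Bob is a knight.
With that fixed, Oren's statement is true, so Oren is a knight.
With that fixed, Vera's statement is true, so Vera is a knight.
With that fixed, Lior's statement is false, so Lior is a knave.
With that fixed, Uma's statement is false, so Uma is a knave.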